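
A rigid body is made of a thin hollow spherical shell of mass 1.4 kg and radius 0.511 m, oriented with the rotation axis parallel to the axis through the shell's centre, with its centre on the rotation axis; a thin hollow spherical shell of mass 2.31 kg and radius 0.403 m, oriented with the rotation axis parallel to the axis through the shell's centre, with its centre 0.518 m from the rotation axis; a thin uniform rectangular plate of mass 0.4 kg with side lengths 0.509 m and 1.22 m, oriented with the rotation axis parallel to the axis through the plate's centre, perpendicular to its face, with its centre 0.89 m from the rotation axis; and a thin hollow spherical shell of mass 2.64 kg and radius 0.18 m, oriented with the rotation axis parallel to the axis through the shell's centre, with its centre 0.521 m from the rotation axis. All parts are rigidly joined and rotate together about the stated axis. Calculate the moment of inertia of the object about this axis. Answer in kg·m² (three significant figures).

Spherical shell: I_cm = (2/3)MR² = (2/3)(1.4)(0.511)² = 0.24371 kg·m²; axis through the centre, so I = 0.24371 kg·m².
Spherical shell: I_cm = (2/3)MR² = (2/3)(2.31)(0.403)² = 0.25011 kg·m²; centre at d = 0.518 m, so the parallel axis theorem gives I = 0.25011 + (2.31)(0.518)² = 0.86994 kg·m².
Rectangular plate: I_cm = (1/12)M(a²+b²) = (1/12)(0.4)[(0.509)² + (1.22)²] = 0.058249 kg·m²; centre at d = 0.89 m, so the parallel axis theorem gives I = 0.058249 + (0.4)(0.89)² = 0.37509 kg·m².
Spherical shell: I_cm = (2/3)MR² = (2/3)(2.64)(0.18)² = 0.057024 kg·m²; centre at d = 0.521 m, so the parallel axis theorem gives I = 0.057024 + (2.64)(0.521)² = 0.77363 kg·m².
Total I = 0.24371 + 0.86994 + 0.37509 + 0.77363 = 2.2624 kg·m².

2.26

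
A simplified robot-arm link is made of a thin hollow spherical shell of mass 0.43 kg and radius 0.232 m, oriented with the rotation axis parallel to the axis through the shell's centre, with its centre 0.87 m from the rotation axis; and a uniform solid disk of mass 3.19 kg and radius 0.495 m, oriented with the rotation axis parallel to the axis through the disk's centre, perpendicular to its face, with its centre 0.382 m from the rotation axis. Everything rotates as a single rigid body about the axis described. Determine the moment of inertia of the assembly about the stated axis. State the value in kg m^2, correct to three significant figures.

1.20

Spherical shell: I_cm = (2/3)MR² = (2/3)(0.43)(0.232)² = 0.01543 kg m^2; centre at d = 0.87 m, so the parallel axis theorem gives I = 0.01543 + (0.43)(0.87)² = 0.3409 kg m^2.
Solid disk: I_cm = (1/2)MR² = (1/2)(3.19)(0.495)² = 0.39081 kg m^2; centre at d = 0.382 m, so the parallel axis theorem gives I = 0.39081 + (3.19)(0.382)² = 0.85631 kg m^2.
Total I = 0.3409 + 0.85631 = 1.1972 kg m^2.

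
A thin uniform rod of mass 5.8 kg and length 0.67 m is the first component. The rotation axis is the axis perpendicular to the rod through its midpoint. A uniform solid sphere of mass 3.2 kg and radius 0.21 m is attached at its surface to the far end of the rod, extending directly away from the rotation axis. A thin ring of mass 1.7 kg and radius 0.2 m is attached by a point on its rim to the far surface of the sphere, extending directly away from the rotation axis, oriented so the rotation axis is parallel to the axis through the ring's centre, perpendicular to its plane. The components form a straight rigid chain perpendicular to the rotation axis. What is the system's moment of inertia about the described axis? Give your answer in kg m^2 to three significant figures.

2.84

Thin rod: I_cm = (1/12)ML² = (1/12)(5.8)(0.67)² = 0.21697 kg m^2; axis through the centre, so I = 0.21697 kg m^2.
Solid sphere: I_cm = (2/5)MR² = (2/5)(3.2)(0.21)² = 0.056448 kg m^2; centre at d = 0.335 + 0.21 = 0.545 m, so the parallel axis theorem gives I = 0.056448 + (3.2)(0.545)² = 1.0069 kg m^2.
Thin ring: I_cm = MR² = (1.7)(0.2)² = 0.068 kg m^2; centre at d = 0.335 + 0.21 + 0.21 + 0.2 = 0.955 m, so the parallel axis theorem gives I = 0.068 + (1.7)(0.955)² = 1.6184 kg m^2.
Total I = 0.21697 + 1.0069 + 1.6184 = 2.8423 kg m^2.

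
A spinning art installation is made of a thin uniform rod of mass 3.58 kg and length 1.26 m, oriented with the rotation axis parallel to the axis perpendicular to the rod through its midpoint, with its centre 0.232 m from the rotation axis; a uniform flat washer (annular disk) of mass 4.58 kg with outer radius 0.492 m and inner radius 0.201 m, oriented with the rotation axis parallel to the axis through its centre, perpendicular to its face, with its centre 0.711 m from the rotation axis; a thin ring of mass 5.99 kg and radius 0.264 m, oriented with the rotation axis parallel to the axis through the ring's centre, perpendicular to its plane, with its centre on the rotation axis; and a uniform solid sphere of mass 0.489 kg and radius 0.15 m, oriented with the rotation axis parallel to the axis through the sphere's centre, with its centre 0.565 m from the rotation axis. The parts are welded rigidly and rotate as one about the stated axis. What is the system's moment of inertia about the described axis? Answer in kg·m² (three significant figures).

Thin rod: I_cm = (1/12)ML² = (1/12)(3.58)(1.26)² = 0.47363 kg·m²; centre at d = 0.232 m, so the parallel axis theorem gives I = 0.47363 + (3.58)(0.232)² = 0.66632 kg·m².
Annular disk: I_cm = (1/2)M(R²+r²) = (1/2)(4.58)[(0.492)² + (0.201)²] = 0.64684 kg·m²; centre at d = 0.711 m, so the parallel axis theorem gives I = 0.64684 + (4.58)(0.711)² = 2.9621 kg·m².
Thin ring: I_cm = MR² = (5.99)(0.264)² = 0.41748 kg·m²; axis through the centre, so I = 0.41748 kg·m².
Solid sphere: I_cm = (2/5)MR² = (2/5)(0.489)(0.15)² = 0.004401 kg·m²; centre at d = 0.565 m, so the parallel axis theorem gives I = 0.004401 + (0.489)(0.565)² = 0.1605 kg·m².
Total I = 0.66632 + 2.9621 + 0.41748 + 0.1605 = 4.2064 kg·m².

4.21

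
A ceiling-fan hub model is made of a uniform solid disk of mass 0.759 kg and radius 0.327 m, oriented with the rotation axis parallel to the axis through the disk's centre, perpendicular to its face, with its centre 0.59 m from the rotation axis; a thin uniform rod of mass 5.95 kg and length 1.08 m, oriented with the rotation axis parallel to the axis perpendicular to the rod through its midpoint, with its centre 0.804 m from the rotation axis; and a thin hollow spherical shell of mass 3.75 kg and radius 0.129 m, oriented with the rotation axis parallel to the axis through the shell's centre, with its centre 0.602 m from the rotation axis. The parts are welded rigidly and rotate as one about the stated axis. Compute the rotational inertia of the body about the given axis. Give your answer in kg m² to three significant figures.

Solid disk: I_cm = (1/2)MR² = (1/2)(0.759)(0.327)² = 0.04058 kg m²; centre at d = 0.59 m, so I = I_cm + Md² gives I = 0.04058 + (0.759)(0.59)² = 0.30479 kg m².
Thin rod: I_cm = (1/12)ML² = (1/12)(5.95)(1.08)² = 0.57834 kg m²; centre at d = 0.804 m, so I = I_cm + Md² gives I = 0.57834 + (5.95)(0.804)² = 4.4245 kg m².
Spherical shell: I_cm = (2/3)MR² = (2/3)(3.75)(0.129)² = 0.041603 kg m²; centre at d = 0.602 m, so I = I_cm + Md² gives I = 0.041603 + (3.75)(0.602)² = 1.4006 kg m².
Total I = 0.30479 + 4.4245 + 1.4006 = 6.1299 kg m².

6.13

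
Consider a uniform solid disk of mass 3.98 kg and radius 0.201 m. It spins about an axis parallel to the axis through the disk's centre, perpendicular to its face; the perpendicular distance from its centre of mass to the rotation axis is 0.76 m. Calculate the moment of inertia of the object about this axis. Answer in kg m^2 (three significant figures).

I_cm = (1/2)MR² = (1/2)(3.98)(0.201)² = 0.080398 kg m^2; centre at d = 0.76 m, so I = I_cm + Md² gives I = 0.080398 + (3.98)(0.76)² = 2.3792 kg m^2.

2.38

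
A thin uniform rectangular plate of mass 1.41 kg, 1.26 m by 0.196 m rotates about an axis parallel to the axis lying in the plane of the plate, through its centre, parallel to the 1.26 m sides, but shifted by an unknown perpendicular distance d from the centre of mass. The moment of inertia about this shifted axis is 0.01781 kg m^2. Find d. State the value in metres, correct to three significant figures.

About the centre-of-mass axis, I_cm = (1/12)Mb² = (1/12)(1.41)(0.196)² = 0.0045139 kg m^2.
Parallel axis theorem: I = I_cm + Md², so Md² = 0.01781 − 0.0045139 = 0.013296 kg m^2.
d = √(0.013296 / 1.41) = 0.097108 m.

0.0971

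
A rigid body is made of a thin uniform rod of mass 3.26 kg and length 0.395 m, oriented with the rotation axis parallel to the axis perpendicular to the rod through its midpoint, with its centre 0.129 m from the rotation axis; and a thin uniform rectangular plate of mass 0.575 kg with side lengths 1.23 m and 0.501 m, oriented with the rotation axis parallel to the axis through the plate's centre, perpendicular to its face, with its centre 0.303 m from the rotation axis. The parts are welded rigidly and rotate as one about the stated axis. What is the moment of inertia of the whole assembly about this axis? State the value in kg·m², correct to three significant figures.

Thin rod: I_cm = (1/12)ML² = (1/12)(3.26)(0.395)² = 0.042387 kg·m²; centre at d = 0.129 m, so the parallel axis theorem gives I = 0.042387 + (3.26)(0.129)² = 0.096636 kg·m².
Rectangular plate: I_cm = (1/12)M(a²+b²) = (1/12)(0.575)[(1.23)² + (0.501)²] = 0.08452 kg·m²; centre at d = 0.303 m, so the parallel axis theorem gives I = 0.08452 + (0.575)(0.303)² = 0.13731 kg·m².
Total I = 0.096636 + 0.13731 = 0.23395 kg·m².

0.234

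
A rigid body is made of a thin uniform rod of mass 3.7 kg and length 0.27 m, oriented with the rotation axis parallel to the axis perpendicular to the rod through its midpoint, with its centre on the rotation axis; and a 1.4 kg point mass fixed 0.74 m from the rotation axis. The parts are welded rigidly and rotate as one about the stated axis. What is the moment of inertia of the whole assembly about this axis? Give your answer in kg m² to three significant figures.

0.789

Thin rod: I_cm = (1/12)ML² = (1/12)(3.7)(0.27)² = 0.022478 kg m²; axis through the centre, so I = 0.022478 kg m².
Point mass: I_cm = 0; centre at d = 0.74 m, so the parallel axis theorem gives I = 0 + (1.4)(0.74)² = 0.76664 kg m².
Total I = 0.022478 + 0.76664 = 0.78912 kg m².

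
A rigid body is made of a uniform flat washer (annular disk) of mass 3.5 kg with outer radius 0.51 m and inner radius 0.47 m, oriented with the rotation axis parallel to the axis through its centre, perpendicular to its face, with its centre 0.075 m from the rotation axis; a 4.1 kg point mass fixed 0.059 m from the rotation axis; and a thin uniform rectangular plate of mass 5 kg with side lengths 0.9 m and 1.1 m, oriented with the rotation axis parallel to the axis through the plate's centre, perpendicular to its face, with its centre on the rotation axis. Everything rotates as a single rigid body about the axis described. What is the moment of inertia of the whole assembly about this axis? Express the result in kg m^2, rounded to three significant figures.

Annular disk: I_cm = (1/2)M(R²+r²) = (1/2)(3.5)[(0.51)² + (0.47)²] = 0.84175 kg m^2; centre at d = 0.075 m, so I = I_cm + Md² gives I = 0.84175 + (3.5)(0.075)² = 0.86144 kg m^2.
Point mass: I_cm = 0; centre at d = 0.059 m, so I = I_cm + Md² gives I = 0 + (4.1)(0.059)² = 0.014272 kg m^2.
Rectangular plate: I_cm = (1/12)M(a²+b²) = (1/12)(5)[(0.9)² + (1.1)²] = 0.84167 kg m^2; axis through the centre, so I = 0.84167 kg m^2.
Total I = 0.86144 + 0.014272 + 0.84167 = 1.7174 kg m^2.

1.72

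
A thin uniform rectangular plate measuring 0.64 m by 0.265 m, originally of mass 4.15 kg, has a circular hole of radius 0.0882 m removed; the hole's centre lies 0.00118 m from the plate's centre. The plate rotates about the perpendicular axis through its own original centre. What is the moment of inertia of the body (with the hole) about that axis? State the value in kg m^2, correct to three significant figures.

0.164

Unpierced body about its centre: I₀ = (1/12)M(a²+b²) = (1/12)(4.15)[(0.64)² + (0.265)²] = 0.16594 kg m^2.
The removed disk has mass m = M·πr²/(ab) = (4.15)·π(0.0882)²/(0.64·0.265) = 0.59801 kg (same uniform areal density).
Its moment of inertia about the rotation axis (parallel-axis theorem): I_hole = (1/2)mr² + md² = (1/2)(0.59801)(0.0882)² + (0.59801)(0.00118)² = 0.0023269 kg m^2.
Treating the hole as negative mass, I = I₀ − I_hole = 0.16594 − 0.0023269 = 0.16361 kg m^2.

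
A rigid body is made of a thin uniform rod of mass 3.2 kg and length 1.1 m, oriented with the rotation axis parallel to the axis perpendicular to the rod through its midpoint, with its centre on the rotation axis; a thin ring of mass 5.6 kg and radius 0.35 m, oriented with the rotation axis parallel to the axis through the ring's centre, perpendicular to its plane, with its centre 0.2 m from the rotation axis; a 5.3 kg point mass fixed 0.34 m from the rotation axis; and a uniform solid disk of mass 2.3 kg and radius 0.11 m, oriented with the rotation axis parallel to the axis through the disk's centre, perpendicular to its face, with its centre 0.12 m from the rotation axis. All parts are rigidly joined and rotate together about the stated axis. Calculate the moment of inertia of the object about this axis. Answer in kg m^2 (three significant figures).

Thin rod: I_cm = (1/12)ML² = (1/12)(3.2)(1.1)² = 0.32267 kg m^2; axis through the centre, so I = 0.32267 kg m^2.
Thin ring: I_cm = MR² = (5.6)(0.35)² = 0.686 kg m^2; centre at d = 0.2 m, so I = I_cm + Md² gives I = 0.686 + (5.6)(0.2)² = 0.91 kg m^2.
Point mass: I_cm = 0; centre at d = 0.34 m, so I = I_cm + Md² gives I = 0 + (5.3)(0.34)² = 0.61268 kg m^2.
Solid disk: I_cm = (1/2)MR² = (1/2)(2.3)(0.11)² = 0.013915 kg m^2; centre at d = 0.12 m, so I = I_cm + Md² gives I = 0.013915 + (2.3)(0.12)² = 0.047035 kg m^2.
Total I = 0.32267 + 0.91 + 0.61268 + 0.047035 = 1.8924 kg m^2.

1.89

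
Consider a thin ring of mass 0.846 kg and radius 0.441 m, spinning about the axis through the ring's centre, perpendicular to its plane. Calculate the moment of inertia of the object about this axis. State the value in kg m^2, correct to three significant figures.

0.165

I_cm = MR² = (0.846)(0.441)² = 0.16453 kg m^2; axis through the centre, so I = 0.16453 kg m^2.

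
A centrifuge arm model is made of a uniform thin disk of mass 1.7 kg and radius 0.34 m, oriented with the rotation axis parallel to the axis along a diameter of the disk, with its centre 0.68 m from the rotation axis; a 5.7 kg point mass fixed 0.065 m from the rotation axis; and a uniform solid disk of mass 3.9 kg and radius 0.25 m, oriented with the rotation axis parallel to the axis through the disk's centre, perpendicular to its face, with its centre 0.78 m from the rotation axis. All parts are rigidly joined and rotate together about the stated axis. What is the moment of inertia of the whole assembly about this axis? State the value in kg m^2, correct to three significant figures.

Thin disk: I_cm = (1/4)MR² = (1/4)(1.7)(0.34)² = 0.04913 kg m^2; centre at d = 0.68 m, so the parallel axis theorem gives I = 0.04913 + (1.7)(0.68)² = 0.83521 kg m^2.
Point mass: I_cm = 0; centre at d = 0.065 m, so the parallel axis theorem gives I = 0 + (5.7)(0.065)² = 0.024083 kg m^2.
Solid disk: I_cm = (1/2)MR² = (1/2)(3.9)(0.25)² = 0.12187 kg m^2; centre at d = 0.78 m, so the parallel axis theorem gives I = 0.12187 + (3.9)(0.78)² = 2.4946 kg m^2.
Total I = 0.83521 + 0.024083 + 2.4946 = 3.3539 kg m^2.

3.35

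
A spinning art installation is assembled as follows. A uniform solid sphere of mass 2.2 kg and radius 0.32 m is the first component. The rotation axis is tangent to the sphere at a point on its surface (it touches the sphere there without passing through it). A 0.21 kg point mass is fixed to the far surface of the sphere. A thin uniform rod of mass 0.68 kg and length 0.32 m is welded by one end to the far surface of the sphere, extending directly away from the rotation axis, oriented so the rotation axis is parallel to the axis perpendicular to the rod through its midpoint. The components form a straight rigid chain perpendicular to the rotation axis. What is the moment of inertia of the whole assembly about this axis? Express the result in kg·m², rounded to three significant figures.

0.842

Solid sphere: I_cm = (2/5)MR² = (2/5)(2.2)(0.32)² = 0.090112 kg·m²; centre at d = 0.32 m, so I = I_cm + Md² gives I = 0.090112 + (2.2)(0.32)² = 0.31539 kg·m².
Point mass: I_cm = 0; centre at d = 0.32 + 0.32 = 0.64 m, so I = I_cm + Md² gives I = 0 + (0.21)(0.64)² = 0.086016 kg·m².
Thin rod: I_cm = (1/12)ML² = (1/12)(0.68)(0.32)² = 0.0058027 kg·m²; centre at d = 0.32 + 0.32 + 0.16 = 0.8 m, so I = I_cm + Md² gives I = 0.0058027 + (0.68)(0.8)² = 0.441 kg·m².
Total I = 0.31539 + 0.086016 + 0.441 = 0.84241 kg·m².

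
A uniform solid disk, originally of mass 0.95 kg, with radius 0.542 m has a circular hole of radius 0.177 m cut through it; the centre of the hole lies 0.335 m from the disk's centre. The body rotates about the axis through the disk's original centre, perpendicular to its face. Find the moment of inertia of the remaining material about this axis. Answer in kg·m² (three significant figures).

Unpierced body about its centre: I₀ = (1/2)MR² = (1/2)(0.95)(0.542)² = 0.13954 kg·m².
The removed disk has mass m = M·(r/R)² = (0.95)(0.177/0.542)² = 0.10131 kg (same uniform areal density).
Its moment of inertia about the rotation axis (parallel-axis theorem): I_hole = (1/2)mr² + md² = (1/2)(0.10131)(0.177)² + (0.10131)(0.335)² = 0.012957 kg·m².
Treating the hole as negative mass, I = I₀ − I_hole = 0.13954 − 0.012957 = 0.12658 kg·m².

0.127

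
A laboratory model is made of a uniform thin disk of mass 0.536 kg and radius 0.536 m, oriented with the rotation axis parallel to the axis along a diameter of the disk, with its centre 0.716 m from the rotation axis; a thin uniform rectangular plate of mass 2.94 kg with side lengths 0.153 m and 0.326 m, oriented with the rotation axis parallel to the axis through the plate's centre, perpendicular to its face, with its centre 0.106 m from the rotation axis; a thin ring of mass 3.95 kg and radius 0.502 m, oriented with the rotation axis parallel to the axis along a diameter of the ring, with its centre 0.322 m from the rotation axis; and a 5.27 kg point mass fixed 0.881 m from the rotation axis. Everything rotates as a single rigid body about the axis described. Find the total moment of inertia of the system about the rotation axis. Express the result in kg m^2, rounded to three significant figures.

5.38

Thin disk: I_cm = (1/4)MR² = (1/4)(0.536)(0.536)² = 0.038498 kg m^2; centre at d = 0.716 m, so I = I_cm + Md² gives I = 0.038498 + (0.536)(0.716)² = 0.31328 kg m^2.
Rectangular plate: I_cm = (1/12)M(a²+b²) = (1/12)(2.94)[(0.153)² + (0.326)²] = 0.031773 kg m^2; centre at d = 0.106 m, so I = I_cm + Md² gives I = 0.031773 + (2.94)(0.106)² = 0.064807 kg m^2.
Thin ring: I_cm = (1/2)MR² = (1/2)(3.95)(0.502)² = 0.49771 kg m^2; centre at d = 0.322 m, so I = I_cm + Md² gives I = 0.49771 + (3.95)(0.322)² = 0.90726 kg m^2.
Point mass: I_cm = 0; centre at d = 0.881 m, so I = I_cm + Md² gives I = 0 + (5.27)(0.881)² = 4.0904 kg m^2.
Total I = 0.31328 + 0.064807 + 0.90726 + 4.0904 = 5.3757 kg m^2.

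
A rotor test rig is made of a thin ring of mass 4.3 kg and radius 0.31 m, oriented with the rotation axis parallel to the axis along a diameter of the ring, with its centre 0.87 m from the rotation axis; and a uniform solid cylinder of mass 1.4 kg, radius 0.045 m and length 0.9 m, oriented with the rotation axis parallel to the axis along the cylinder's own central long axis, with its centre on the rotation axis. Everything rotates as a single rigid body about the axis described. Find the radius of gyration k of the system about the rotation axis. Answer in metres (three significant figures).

Thin ring: I_cm = (1/2)MR² = (1/2)(4.3)(0.31)² = 0.20661 kg·m²; centre at d = 0.87 m, so the parallel axis theorem gives I = 0.20661 + (4.3)(0.87)² = 3.4613 kg·m².
Solid cylinder: I_cm = (1/2)MR² = (1/2)(1.4)(0.045)² = 0.0014175 kg·m²; axis through the centre, so I = 0.0014175 kg·m².
Total I = 3.4627 kg·m²; total mass M = 5.7 kg.
k = √(I/M) = √(3.4627/5.7) = 0.77942 m.

0.779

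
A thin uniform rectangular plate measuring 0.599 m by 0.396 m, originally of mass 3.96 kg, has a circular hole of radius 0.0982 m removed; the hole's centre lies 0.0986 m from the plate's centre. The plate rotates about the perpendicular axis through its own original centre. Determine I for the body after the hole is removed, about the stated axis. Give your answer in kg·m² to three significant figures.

0.163

Unpierced body about its centre: I₀ = (1/12)M(a²+b²) = (1/12)(3.96)[(0.599)² + (0.396)²] = 0.17015 kg·m².
The removed disk has mass m = M·πr²/(ab) = (3.96)·π(0.0982)²/(0.599·0.396) = 0.50576 kg (same uniform areal density).
Its moment of inertia about the rotation axis (parallel-axis theorem): I_hole = (1/2)mr² + md² = (1/2)(0.50576)(0.0982)² + (0.50576)(0.0986)² = 0.0073556 kg·m².
Treating the hole as negative mass, I = I₀ − I_hole = 0.17015 − 0.0073556 = 0.1628 kg·m².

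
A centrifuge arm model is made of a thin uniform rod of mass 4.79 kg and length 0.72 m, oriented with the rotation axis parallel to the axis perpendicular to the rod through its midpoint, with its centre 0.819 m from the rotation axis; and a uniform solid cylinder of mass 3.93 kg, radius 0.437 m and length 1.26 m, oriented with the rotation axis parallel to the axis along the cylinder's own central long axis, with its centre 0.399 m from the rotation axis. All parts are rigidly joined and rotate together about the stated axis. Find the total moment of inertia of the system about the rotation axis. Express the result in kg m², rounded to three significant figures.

4.42

Thin rod: I_cm = (1/12)ML² = (1/12)(4.79)(0.72)² = 0.20693 kg m²; centre at d = 0.819 m, so the parallel axis theorem gives I = 0.20693 + (4.79)(0.819)² = 3.4199 kg m².
Solid cylinder: I_cm = (1/2)MR² = (1/2)(3.93)(0.437)² = 0.37525 kg m²; centre at d = 0.399 m, so the parallel axis theorem gives I = 0.37525 + (3.93)(0.399)² = 1.0009 kg m².
Total I = 3.4199 + 1.0009 = 4.4208 kg m².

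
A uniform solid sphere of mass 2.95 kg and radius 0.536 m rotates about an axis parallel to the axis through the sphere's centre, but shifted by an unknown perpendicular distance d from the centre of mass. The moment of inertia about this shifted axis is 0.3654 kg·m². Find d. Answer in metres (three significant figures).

0.0946

About the centre-of-mass axis, I_cm = (2/5)MR² = (2/5)(2.95)(0.536)² = 0.33901 kg·m².
Parallel axis theorem: I = I_cm + Md², so Md² = 0.3654 − 0.33901 = 0.026391 kg·m².
d = √(0.026391 / 2.95) = 0.094583 m.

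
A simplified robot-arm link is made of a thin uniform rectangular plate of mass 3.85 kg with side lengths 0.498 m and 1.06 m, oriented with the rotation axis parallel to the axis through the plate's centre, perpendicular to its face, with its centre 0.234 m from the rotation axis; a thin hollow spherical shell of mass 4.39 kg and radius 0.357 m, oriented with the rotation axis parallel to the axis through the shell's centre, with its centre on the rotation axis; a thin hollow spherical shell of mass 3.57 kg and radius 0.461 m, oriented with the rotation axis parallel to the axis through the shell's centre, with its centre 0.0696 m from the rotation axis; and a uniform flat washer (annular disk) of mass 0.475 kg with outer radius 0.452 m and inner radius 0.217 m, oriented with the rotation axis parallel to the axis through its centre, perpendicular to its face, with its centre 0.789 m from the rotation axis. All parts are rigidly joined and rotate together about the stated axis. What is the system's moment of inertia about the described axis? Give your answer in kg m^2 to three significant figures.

Rectangular plate: I_cm = (1/12)M(a²+b²) = (1/12)(3.85)[(0.498)² + (1.06)²] = 0.44006 kg m^2; centre at d = 0.234 m, so the parallel axis theorem gives I = 0.44006 + (3.85)(0.234)² = 0.65087 kg m^2.
Spherical shell: I_cm = (2/3)MR² = (2/3)(4.39)(0.357)² = 0.373 kg m^2; axis through the centre, so I = 0.373 kg m^2.
Spherical shell: I_cm = (2/3)MR² = (2/3)(3.57)(0.461)² = 0.5058 kg m^2; centre at d = 0.0696 m, so the parallel axis theorem gives I = 0.5058 + (3.57)(0.0696)² = 0.52309 kg m^2.
Annular disk: I_cm = (1/2)M(R²+r²) = (1/2)(0.475)[(0.452)² + (0.217)²] = 0.059706 kg m^2; centre at d = 0.789 m, so the parallel axis theorem gives I = 0.059706 + (0.475)(0.789)² = 0.3554 kg m^2.
Total I = 0.65087 + 0.373 + 0.52309 + 0.3554 = 1.9024 kg m^2.

1.90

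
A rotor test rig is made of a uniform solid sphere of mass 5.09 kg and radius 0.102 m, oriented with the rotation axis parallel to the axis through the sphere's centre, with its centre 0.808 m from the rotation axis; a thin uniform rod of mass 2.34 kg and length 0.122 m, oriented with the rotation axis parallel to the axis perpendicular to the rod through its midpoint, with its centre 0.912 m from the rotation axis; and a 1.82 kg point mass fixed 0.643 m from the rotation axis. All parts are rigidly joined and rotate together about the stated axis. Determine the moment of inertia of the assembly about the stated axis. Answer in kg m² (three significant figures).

6.05

Solid sphere: I_cm = (2/5)MR² = (2/5)(5.09)(0.102)² = 0.021183 kg m²; centre at d = 0.808 m, so I = I_cm + Md² gives I = 0.021183 + (5.09)(0.808)² = 3.3443 kg m².
Thin rod: I_cm = (1/12)ML² = (1/12)(2.34)(0.122)² = 0.0029024 kg m²; centre at d = 0.912 m, so I = I_cm + Md² gives I = 0.0029024 + (2.34)(0.912)² = 1.9492 kg m².
Point mass: I_cm = 0; centre at d = 0.643 m, so I = I_cm + Md² gives I = 0 + (1.82)(0.643)² = 0.75248 kg m².
Total I = 3.3443 + 1.9492 + 0.75248 = 6.0459 kg m².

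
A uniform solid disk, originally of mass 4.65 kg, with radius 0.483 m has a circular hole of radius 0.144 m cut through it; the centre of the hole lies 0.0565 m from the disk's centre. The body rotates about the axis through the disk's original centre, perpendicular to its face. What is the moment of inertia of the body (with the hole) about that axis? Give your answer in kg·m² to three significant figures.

Unpierced body about its centre: I₀ = (1/2)MR² = (1/2)(4.65)(0.483)² = 0.5424 kg·m².
The removed disk has mass m = M·(r/R)² = (4.65)(0.144/0.483)² = 0.41332 kg (same uniform areal density).
Its moment of inertia about the rotation axis (parallel-axis theorem): I_hole = (1/2)mr² + md² = (1/2)(0.41332)(0.144)² + (0.41332)(0.0565)² = 0.0056047 kg·m².
Treating the hole as negative mass, I = I₀ − I_hole = 0.5424 − 0.0056047 = 0.53679 kg·m².

0.537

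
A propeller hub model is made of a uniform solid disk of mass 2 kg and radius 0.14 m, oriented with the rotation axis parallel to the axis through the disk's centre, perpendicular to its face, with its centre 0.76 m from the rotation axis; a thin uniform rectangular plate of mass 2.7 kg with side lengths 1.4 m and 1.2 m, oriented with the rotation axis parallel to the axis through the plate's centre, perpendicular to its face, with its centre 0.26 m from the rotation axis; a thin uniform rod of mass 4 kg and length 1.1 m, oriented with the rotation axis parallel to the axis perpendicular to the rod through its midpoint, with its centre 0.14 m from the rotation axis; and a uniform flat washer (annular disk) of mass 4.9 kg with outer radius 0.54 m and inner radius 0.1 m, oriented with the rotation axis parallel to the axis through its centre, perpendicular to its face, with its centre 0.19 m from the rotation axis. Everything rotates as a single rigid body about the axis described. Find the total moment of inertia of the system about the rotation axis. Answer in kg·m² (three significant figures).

Solid disk: I_cm = (1/2)MR² = (1/2)(2)(0.14)² = 0.0196 kg·m²; centre at d = 0.76 m, so the parallel axis theorem gives I = 0.0196 + (2)(0.76)² = 1.1748 kg·m².
Rectangular plate: I_cm = (1/12)M(a²+b²) = (1/12)(2.7)[(1.4)² + (1.2)²] = 0.765 kg·m²; centre at d = 0.26 m, so the parallel axis theorem gives I = 0.765 + (2.7)(0.26)² = 0.94752 kg·m².
Thin rod: I_cm = (1/12)ML² = (1/12)(4)(1.1)² = 0.40333 kg·m²; centre at d = 0.14 m, so the parallel axis theorem gives I = 0.40333 + (4)(0.14)² = 0.48173 kg·m².
Annular disk: I_cm = (1/2)M(R²+r²) = (1/2)(4.9)[(0.54)² + (0.1)²] = 0.73892 kg·m²; centre at d = 0.19 m, so the parallel axis theorem gives I = 0.73892 + (4.9)(0.19)² = 0.91581 kg·m².
Total I = 1.1748 + 0.94752 + 0.48173 + 0.91581 = 3.5199 kg·m².

3.52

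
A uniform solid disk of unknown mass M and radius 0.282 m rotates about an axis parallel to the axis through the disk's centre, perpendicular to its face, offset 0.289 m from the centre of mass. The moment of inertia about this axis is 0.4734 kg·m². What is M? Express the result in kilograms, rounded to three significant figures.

3.84

I = I_cm + Md² = (1/2)MR² + Md² = M·[0.5·(0.282)² + (0.289)²] = M·0.12328.
So M = 0.4734 / 0.12328 = 3.8399 kg.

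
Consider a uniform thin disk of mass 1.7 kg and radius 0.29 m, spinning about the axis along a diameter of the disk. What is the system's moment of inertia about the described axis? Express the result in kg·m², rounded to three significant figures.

I_cm = (1/4)MR² = (1/4)(1.7)(0.29)² = 0.035742 kg·m²; axis through the centre, so I = 0.035742 kg·m².

0.0357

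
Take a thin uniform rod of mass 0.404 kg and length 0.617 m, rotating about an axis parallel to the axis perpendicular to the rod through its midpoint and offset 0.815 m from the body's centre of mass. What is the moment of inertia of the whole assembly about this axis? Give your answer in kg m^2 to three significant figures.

I_cm = (1/12)ML² = (1/12)(0.404)(0.617)² = 0.012817 kg m^2; centre at d = 0.815 m, so the parallel axis theorem gives I = 0.012817 + (0.404)(0.815)² = 0.28116 kg m^2.

0.281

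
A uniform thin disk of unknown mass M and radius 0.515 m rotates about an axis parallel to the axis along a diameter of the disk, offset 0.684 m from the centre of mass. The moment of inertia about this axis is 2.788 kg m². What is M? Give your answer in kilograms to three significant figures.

5.22

I = I_cm + Md² = (1/4)MR² + Md² = M·[0.25·(0.515)² + (0.684)²] = M·0.53416.
So M = 2.788 / 0.53416 = 5.2194 kg.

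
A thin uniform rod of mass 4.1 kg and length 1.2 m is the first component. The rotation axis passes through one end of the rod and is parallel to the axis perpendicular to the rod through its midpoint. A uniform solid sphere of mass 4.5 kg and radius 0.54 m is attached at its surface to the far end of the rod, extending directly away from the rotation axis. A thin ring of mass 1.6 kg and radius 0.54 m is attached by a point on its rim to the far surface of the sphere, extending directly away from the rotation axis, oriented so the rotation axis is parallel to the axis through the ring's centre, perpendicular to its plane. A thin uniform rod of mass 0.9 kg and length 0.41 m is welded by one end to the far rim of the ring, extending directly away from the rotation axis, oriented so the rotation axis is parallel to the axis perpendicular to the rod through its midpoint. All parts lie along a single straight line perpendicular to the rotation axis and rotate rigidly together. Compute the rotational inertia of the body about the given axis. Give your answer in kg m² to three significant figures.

40.8

Thin rod: I_cm = (1/12)ML² = (1/12)(4.1)(1.2)² = 0.492 kg m²; centre at d = 0.6 m, so I = I_cm + Md² gives I = 0.492 + (4.1)(0.6)² = 1.968 kg m².
Solid sphere: I_cm = (2/5)MR² = (2/5)(4.5)(0.54)² = 0.52488 kg m²; centre at d = 0.6 + 0.6 + 0.54 = 1.74 m, so I = I_cm + Md² gives I = 0.52488 + (4.5)(1.74)² = 14.149 kg m².
Thin ring: I_cm = MR² = (1.6)(0.54)² = 0.46656 kg m²; centre at d = 0.6 + 0.6 + 0.54 + 0.54 + 0.54 = 2.82 m, so I = I_cm + Md² gives I = 0.46656 + (1.6)(2.82)² = 13.19 kg m².
Thin rod: I_cm = (1/12)ML² = (1/12)(0.9)(0.41)² = 0.012607 kg m²; centre at d = 0.6 + 0.6 + 0.54 + 0.54 + 0.54 + 0.54 + 0.205 = 3.565 m, so I = I_cm + Md² gives I = 0.012607 + (0.9)(3.565)² = 11.451 kg m².
Total I = 1.968 + 14.149 + 13.19 + 11.451 = 40.758 kg m².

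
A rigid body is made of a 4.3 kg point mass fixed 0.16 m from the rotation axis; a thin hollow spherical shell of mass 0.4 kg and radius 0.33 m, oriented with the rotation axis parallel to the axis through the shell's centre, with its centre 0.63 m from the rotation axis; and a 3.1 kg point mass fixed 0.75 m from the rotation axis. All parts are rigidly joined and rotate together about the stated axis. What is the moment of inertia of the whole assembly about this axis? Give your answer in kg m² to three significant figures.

2.04

Point mass: I_cm = 0; centre at d = 0.16 m, so I = I_cm + Md² gives I = 0 + (4.3)(0.16)² = 0.11008 kg m².
Spherical shell: I_cm = (2/3)MR² = (2/3)(0.4)(0.33)² = 0.02904 kg m²; centre at d = 0.63 m, so I = I_cm + Md² gives I = 0.02904 + (0.4)(0.63)² = 0.1878 kg m².
Point mass: I_cm = 0; centre at d = 0.75 m, so I = I_cm + Md² gives I = 0 + (3.1)(0.75)² = 1.7438 kg m².
Total I = 0.11008 + 0.1878 + 1.7438 = 2.0416 kg m².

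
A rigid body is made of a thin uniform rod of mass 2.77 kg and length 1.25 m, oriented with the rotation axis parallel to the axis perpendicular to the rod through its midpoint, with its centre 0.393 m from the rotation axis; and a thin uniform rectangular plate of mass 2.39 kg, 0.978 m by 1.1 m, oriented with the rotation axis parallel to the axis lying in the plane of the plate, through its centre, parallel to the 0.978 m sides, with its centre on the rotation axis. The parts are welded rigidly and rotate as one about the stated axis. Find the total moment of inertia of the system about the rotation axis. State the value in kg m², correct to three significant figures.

1.03

Thin rod: I_cm = (1/12)ML² = (1/12)(2.77)(1.25)² = 0.36068 kg m²; centre at d = 0.393 m, so the parallel axis theorem gives I = 0.36068 + (2.77)(0.393)² = 0.7885 kg m².
Rectangular plate: I_cm = (1/12)Mb² = (1/12)(2.39)(1.1)² = 0.24099 kg m²; axis through the centre, so I = 0.24099 kg m².
Total I = 0.7885 + 0.24099 = 1.0295 kg m².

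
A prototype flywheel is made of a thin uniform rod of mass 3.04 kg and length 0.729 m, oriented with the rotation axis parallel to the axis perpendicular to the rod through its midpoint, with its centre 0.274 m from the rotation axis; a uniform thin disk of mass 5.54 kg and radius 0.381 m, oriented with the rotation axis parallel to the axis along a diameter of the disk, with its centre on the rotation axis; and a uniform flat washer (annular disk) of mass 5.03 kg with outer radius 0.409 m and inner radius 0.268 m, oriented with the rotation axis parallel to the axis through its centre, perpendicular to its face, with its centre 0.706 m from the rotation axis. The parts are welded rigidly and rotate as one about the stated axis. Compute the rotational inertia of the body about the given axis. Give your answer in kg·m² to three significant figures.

Thin rod: I_cm = (1/12)ML² = (1/12)(3.04)(0.729)² = 0.13463 kg·m²; centre at d = 0.274 m, so I = I_cm + Md² gives I = 0.13463 + (3.04)(0.274)² = 0.36286 kg·m².
Thin disk: I_cm = (1/4)MR² = (1/4)(5.54)(0.381)² = 0.20105 kg·m²; axis through the centre, so I = 0.20105 kg·m².
Annular disk: I_cm = (1/2)M(R²+r²) = (1/2)(5.03)[(0.409)² + (0.268)²] = 0.60135 kg·m²; centre at d = 0.706 m, so I = I_cm + Md² gives I = 0.60135 + (5.03)(0.706)² = 3.1085 kg·m².
Total I = 0.36286 + 0.20105 + 3.1085 = 3.6724 kg·m².

3.67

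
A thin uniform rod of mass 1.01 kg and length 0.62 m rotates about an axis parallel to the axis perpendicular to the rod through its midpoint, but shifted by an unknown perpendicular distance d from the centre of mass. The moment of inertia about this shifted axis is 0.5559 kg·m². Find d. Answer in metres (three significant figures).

About the centre-of-mass axis, I_cm = (1/12)ML² = (1/12)(1.01)(0.62)² = 0.032354 kg·m².
Parallel axis theorem: I = I_cm + Md², so Md² = 0.5559 − 0.032354 = 0.52355 kg·m².
d = √(0.52355 / 1.01) = 0.71997 m.

0.720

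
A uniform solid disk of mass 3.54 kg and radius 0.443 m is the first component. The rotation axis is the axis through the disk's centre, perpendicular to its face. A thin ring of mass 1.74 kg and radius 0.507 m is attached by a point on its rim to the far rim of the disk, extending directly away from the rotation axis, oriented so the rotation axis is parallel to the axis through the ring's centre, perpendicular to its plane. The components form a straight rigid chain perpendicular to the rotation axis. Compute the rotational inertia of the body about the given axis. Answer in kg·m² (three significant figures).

Solid disk: I_cm = (1/2)MR² = (1/2)(3.54)(0.443)² = 0.34736 kg·m²; axis through the centre, so I = 0.34736 kg·m².
Thin ring: I_cm = MR² = (1.74)(0.507)² = 0.44727 kg·m²; centre at d = 0.443 + 0.507 = 0.95 m, so I = I_cm + Md² gives I = 0.44727 + (1.74)(0.95)² = 2.0176 kg·m².
Total I = 0.34736 + 2.0176 = 2.365 kg·m².

2.36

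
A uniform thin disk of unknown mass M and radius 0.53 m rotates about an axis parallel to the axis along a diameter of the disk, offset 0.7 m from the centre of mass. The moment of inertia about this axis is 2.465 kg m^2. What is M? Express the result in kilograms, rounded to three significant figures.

4.40

I = I_cm + Md² = (1/4)MR² + Md² = M·[0.25·(0.53)² + (0.7)²] = M·0.56022.
So M = 2.465 / 0.56022 = 4.4 kg.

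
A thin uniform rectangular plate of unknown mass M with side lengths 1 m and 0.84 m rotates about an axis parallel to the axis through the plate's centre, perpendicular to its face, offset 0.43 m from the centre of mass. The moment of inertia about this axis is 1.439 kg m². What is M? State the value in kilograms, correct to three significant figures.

4.40

I = I_cm + Md² = (1/12)M(a²+b²) + Md² = M·[0.0833333·[(1)² + (0.84)²] + (0.43)²] = M·0.32703.
So M = 1.439 / 0.32703 = 4.4002 kg.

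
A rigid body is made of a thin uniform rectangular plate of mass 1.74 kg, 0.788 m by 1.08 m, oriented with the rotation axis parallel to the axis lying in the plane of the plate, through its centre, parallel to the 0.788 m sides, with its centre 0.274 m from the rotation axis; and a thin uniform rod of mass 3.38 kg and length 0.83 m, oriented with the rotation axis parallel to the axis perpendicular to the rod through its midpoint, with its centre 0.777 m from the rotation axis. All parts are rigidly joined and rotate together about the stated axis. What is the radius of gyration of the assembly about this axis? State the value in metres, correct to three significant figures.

0.704

Rectangular plate: I_cm = (1/12)Mb² = (1/12)(1.74)(1.08)² = 0.16913 kg m^2; centre at d = 0.274 m, so the parallel axis theorem gives I = 0.16913 + (1.74)(0.274)² = 0.29976 kg m^2.
Thin rod: I_cm = (1/12)ML² = (1/12)(3.38)(0.83)² = 0.19404 kg m^2; centre at d = 0.777 m, so the parallel axis theorem gives I = 0.19404 + (3.38)(0.777)² = 2.2346 kg m^2.
Total I = 2.5344 kg m^2; total mass M = 5.12 kg.
k = √(I/M) = √(2.5344/5.12) = 0.70356 m.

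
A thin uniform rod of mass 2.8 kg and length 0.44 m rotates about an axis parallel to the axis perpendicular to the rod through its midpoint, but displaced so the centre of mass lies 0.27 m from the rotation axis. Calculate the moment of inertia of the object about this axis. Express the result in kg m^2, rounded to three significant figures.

I_cm = (1/12)ML² = (1/12)(2.8)(0.44)² = 0.045173 kg m^2; centre at d = 0.27 m, so I = I_cm + Md² gives I = 0.045173 + (2.8)(0.27)² = 0.24929 kg m^2.

0.249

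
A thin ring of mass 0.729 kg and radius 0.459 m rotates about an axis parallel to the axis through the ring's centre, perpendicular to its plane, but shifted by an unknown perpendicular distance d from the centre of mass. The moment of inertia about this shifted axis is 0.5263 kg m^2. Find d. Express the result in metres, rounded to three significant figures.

0.715

About the centre-of-mass axis, I_cm = MR² = (0.729)(0.459)² = 0.15359 kg m^2.
Parallel axis theorem: I = I_cm + Md², so Md² = 0.5263 − 0.15359 = 0.37271 kg m^2.
d = √(0.37271 / 0.729) = 0.71503 m.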